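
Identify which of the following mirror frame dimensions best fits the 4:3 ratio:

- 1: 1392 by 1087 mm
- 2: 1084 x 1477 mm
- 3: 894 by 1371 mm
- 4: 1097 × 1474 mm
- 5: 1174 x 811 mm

Target 4:3 ≈ 1.333.
1: 1.281 (Δ0.052)  2: 1.363 (Δ0.030)  3: 1.534 (Δ0.201)  4: 1.344 (Δ0.011)  5: 1.448 (Δ0.115)

4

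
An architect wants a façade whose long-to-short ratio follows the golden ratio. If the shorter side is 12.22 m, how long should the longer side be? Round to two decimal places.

golden ratio ≈ 1.61803.
Longer side = 12.22 × 1.61803 ≈ 19.7723 → 19.77 m.

19.77 m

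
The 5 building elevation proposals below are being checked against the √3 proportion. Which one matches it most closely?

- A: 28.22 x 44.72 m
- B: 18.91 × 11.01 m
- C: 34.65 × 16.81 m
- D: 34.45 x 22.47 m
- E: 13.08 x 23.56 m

B

Ratios (long/short): A ≈ 1.585; B ≈ 1.718; C ≈ 2.061; D ≈ 1.533; E ≈ 1.801.
root-3 ≈ 1.732; option B is nearest (Δ 0.014).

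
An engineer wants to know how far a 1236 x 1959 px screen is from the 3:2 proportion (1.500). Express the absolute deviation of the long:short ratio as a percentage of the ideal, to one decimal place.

5.7%

Ratio = 1959 / 1236 ≈ 1.5850.
Ideal 3:2 = 1.5000. |1.5850 − 1.5000| / 1.5000 ≈ 5.67% → 5.7%.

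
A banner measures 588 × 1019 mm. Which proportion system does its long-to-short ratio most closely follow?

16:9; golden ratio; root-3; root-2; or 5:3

1019/588 ≈ 1.733. Nearest candidates are root-3 (1.732, off by 0.001) and 16:9 (1.778, off by 0.045).

root-3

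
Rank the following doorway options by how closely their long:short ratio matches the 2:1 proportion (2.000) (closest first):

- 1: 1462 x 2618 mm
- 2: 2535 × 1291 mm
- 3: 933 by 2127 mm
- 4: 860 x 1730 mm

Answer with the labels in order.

4, 2, 1, 3

1: 2618/1462 ≈ 1.791 → |1.791 − 2.000| = 0.209
2: 2535/1291 ≈ 1.964 → |1.964 − 2.000| = 0.036
3: 2127/933 ≈ 2.280 → |2.280 − 2.000| = 0.280
4: 1730/860 ≈ 2.012 → |2.012 − 2.000| = 0.012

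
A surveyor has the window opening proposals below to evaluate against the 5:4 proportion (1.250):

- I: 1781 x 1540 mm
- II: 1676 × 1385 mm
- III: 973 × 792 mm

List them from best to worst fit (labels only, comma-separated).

III, II, I

Ratios: I = 1781 / 1540 ≈ 1.156; II = 1676 / 1385 ≈ 1.210; III = 973 / 792 ≈ 1.229.
|Δ from 1.250|: I 0.094; II 0.040; III 0.021.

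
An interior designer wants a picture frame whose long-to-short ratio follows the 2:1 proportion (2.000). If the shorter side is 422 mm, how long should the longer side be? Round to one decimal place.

844.0 mm

2:1 = 2.00000.
Longer side = 422 × 2.00000 ≈ 844.000 → 844.0 mm.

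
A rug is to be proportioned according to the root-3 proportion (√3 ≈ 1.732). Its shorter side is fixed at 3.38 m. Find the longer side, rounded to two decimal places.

root-3 ≈ 1.73205.
Longer side = 3.38 × 1.73205 ≈ 5.8543 → 5.85 m.

5.85 m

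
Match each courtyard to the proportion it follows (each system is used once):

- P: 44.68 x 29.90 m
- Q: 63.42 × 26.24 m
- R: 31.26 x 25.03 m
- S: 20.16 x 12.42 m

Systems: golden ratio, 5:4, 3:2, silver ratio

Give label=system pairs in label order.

Ratios: P ≈ 1.494; Q ≈ 2.417; R ≈ 1.249; S ≈ 1.623.
Targets: golden ratio ≈ 1.618; 5:4 ≈ 1.250; 3:2 ≈ 1.500; silver ratio ≈ 2.414.

P=3:2, Q=silver ratio, R=5:4, S=golden ratio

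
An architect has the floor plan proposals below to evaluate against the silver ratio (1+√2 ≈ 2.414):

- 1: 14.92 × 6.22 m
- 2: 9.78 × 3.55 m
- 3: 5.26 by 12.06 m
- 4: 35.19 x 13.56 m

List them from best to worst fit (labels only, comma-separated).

1, 3, 4, 2

1: 14.92/6.22 ≈ 2.399 → |2.399 − 2.414| = 0.015
2: 9.78/3.55 ≈ 2.755 → |2.755 − 2.414| = 0.341
3: 12.06/5.26 ≈ 2.293 → |2.293 − 2.414| = 0.121
4: 35.19/13.56 ≈ 2.595 → |2.595 − 2.414| = 0.181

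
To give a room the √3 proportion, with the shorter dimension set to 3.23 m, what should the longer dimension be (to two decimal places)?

root-3 ≈ 1.73205.
Longer side = 3.23 × 1.73205 ≈ 5.5945 → 5.59 m.

5.59 m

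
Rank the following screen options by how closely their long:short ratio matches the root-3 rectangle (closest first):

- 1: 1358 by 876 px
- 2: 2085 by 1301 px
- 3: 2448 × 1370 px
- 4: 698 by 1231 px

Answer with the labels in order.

1: 1358/876 ≈ 1.550 → |1.550 − 1.732| = 0.182
2: 2085/1301 ≈ 1.603 → |1.603 − 1.732| = 0.129
3: 2448/1370 ≈ 1.787 → |1.787 − 1.732| = 0.055
4: 1231/698 ≈ 1.764 → |1.764 − 1.732| = 0.032

4, 3, 2, 1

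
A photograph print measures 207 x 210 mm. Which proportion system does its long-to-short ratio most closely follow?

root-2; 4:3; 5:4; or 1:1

1:1

210/207 ≈ 1.014. Nearest candidates are 1:1 (1.000, off by 0.014) and 5:4 (1.250, off by 0.236).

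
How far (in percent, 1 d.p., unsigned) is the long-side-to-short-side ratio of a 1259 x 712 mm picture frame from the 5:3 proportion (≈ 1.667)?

Ratio = 1259 / 712 ≈ 1.7683.
Ideal 5:3 ≈ 1.6667. |1.7683 − 1.6667| / 1.6667 ≈ 6.10% → 6.1%.

6.1%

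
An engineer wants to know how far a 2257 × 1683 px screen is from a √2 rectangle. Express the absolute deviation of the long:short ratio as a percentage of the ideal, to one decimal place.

5.2%

Ratio = 2257 / 1683 ≈ 1.3411.
Ideal root-2 ≈ 1.4142. |1.3411 − 1.4142| / 1.4142 ≈ 5.17% → 5.2%.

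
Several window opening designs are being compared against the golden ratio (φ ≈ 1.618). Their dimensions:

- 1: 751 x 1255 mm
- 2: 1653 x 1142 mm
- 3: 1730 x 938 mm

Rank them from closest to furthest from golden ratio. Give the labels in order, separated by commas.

1, 2, 3

1: 1255/751 ≈ 1.671 → |1.671 − 1.618| = 0.053
2: 1653/1142 ≈ 1.447 → |1.447 − 1.618| = 0.171
3: 1730/938 ≈ 1.844 → |1.844 − 1.618| = 0.226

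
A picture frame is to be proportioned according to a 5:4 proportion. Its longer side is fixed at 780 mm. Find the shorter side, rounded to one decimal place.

624.0 mm

5:4 = 1.25000.
Shorter side = 780 ÷ 1.25000 ≈ 624.000 → 624.0 mm.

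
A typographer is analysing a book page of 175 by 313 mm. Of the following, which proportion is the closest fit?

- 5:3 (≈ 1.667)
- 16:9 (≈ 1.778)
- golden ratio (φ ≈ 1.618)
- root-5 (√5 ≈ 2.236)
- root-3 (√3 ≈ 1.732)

16:9

313/175 ≈ 1.789. Nearest candidates are 16:9 (1.778, off by 0.011) and root-3 (1.732, off by 0.057).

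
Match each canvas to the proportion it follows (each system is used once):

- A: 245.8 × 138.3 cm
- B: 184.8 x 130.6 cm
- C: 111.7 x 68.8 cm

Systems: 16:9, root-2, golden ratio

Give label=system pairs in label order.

A=16:9, B=root-2, C=golden ratio

Ratios: A ≈ 1.777; B ≈ 1.415; C ≈ 1.624.
Targets: 16:9 ≈ 1.778; root-2 ≈ 1.414; golden ratio ≈ 1.618.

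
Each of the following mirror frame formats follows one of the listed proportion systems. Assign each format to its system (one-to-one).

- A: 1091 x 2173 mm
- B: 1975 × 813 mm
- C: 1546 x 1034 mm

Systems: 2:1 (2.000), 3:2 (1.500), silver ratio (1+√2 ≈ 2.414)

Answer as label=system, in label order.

A = 2173/1091 ≈ 1.992 → 2:1 (2.000)
B = 1975/813 ≈ 2.429 → silver ratio (2.414)
C = 1546/1034 ≈ 1.495 → 3:2 (1.500)

A=2:1, B=silver ratio, C=3:2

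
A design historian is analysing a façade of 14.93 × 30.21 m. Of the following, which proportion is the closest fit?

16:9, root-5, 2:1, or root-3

2:1

Ratio = 30.21 / 14.93 ≈ 2.023.
Distances: 16:9 1.778 (Δ 0.245); root-5 2.236 (Δ 0.213); 2:1 2.000 (Δ 0.023); root-3 1.732 (Δ 0.291).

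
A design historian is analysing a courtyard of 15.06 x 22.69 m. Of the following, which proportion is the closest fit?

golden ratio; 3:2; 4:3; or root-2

3:2

22.69/15.06 ≈ 1.507. Nearest candidates are 3:2 (1.500, off by 0.007) and root-2 (1.414, off by 0.093).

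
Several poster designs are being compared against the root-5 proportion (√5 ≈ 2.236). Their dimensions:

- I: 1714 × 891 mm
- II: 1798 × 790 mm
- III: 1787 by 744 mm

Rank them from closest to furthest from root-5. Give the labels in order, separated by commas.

I: 1714/891 ≈ 1.924 → |1.924 − 2.236| = 0.312
II: 1798/790 ≈ 2.276 → |2.276 − 2.236| = 0.040
III: 1787/744 ≈ 2.402 → |2.402 − 2.236| = 0.166

II, III, I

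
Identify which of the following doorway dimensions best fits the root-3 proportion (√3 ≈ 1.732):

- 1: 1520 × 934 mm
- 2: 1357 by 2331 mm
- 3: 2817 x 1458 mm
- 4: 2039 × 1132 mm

2

Ratios (long/short): 1 ≈ 1.627; 2 ≈ 1.718; 3 ≈ 1.932; 4 ≈ 1.801.
root-3 ≈ 1.732; option 2 is nearest (Δ 0.014).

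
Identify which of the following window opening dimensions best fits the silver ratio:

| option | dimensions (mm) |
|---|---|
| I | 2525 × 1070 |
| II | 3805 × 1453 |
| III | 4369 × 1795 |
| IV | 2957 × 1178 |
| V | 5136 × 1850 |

Target silver ratio ≈ 2.414.
I: 2.360 (Δ0.054)  II: 2.619 (Δ0.205)  III: 2.434 (Δ0.020)  IV: 2.510 (Δ0.096)  V: 2.776 (Δ0.362)

III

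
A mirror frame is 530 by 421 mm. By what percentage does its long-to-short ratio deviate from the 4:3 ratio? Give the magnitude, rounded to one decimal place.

Ratio = 530 / 421 ≈ 1.2589.
Ideal 4:3 ≈ 1.3333. |1.2589 − 1.3333| / 1.3333 ≈ 5.58% → 5.6%.

5.6%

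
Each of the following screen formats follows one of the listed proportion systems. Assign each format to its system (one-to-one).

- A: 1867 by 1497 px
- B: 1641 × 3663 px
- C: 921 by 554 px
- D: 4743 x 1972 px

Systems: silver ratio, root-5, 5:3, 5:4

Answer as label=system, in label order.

A=5:4, B=root-5, C=5:3, D=silver ratio

A = 1867/1497 ≈ 1.247 → 5:4 (1.250)
B = 3663/1641 ≈ 2.232 → root-5 (2.236)
C = 921/554 ≈ 1.662 → 5:3 (1.667)
D = 4743/1972 ≈ 2.405 → silver ratio (2.414)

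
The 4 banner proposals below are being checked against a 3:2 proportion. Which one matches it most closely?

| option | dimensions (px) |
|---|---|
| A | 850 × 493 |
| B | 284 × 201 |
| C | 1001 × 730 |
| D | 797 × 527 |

Target 3:2 ≈ 1.500.
A: 1.724 (Δ0.224)  B: 1.413 (Δ0.087)  C: 1.371 (Δ0.129)  D: 1.512 (Δ0.012)

D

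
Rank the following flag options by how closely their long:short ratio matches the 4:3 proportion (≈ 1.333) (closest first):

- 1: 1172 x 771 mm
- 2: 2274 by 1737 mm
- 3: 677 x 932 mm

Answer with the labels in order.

Ratios: 1 = 1172 / 771 ≈ 1.520; 2 = 2274 / 1737 ≈ 1.309; 3 = 932 / 677 ≈ 1.377.
|Δ from 1.333|: 1 0.187; 2 0.024; 3 0.044.

2, 3, 1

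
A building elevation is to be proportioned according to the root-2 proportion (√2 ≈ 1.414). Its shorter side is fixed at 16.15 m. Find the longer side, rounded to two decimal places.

22.84 m

root-2 ≈ 1.41421.
Longer side = 16.15 × 1.41421 ≈ 22.8395 → 22.84 m.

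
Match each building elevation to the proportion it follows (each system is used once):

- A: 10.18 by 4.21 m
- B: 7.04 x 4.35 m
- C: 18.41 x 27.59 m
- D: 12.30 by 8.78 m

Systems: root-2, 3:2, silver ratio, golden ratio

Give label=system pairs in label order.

A=silver ratio, B=golden ratio, C=3:2, D=root-2

Ratios: A ≈ 2.418; B ≈ 1.618; C ≈ 1.499; D ≈ 1.401.
Targets: root-2 ≈ 1.414; 3:2 ≈ 1.500; silver ratio ≈ 2.414; golden ratio ≈ 1.618.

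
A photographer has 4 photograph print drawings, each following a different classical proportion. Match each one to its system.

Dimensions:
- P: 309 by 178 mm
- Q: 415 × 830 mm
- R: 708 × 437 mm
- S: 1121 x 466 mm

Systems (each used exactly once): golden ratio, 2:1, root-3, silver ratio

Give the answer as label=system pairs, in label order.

P = 309/178 ≈ 1.736 → root-3 (1.732)
Q = 830/415 ≈ 2.000 → 2:1 (2.000)
R = 708/437 ≈ 1.620 → golden ratio (1.618)
S = 1121/466 ≈ 2.406 → silver ratio (2.414)

P=root-3, Q=2:1, R=golden ratio, S=silver ratio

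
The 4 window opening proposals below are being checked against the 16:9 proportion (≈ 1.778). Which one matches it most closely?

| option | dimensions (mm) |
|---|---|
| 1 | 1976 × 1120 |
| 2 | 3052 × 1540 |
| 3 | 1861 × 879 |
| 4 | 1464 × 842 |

Ratios (long/short): 1 ≈ 1.764; 2 ≈ 1.982; 3 ≈ 2.117; 4 ≈ 1.739.
16:9 ≈ 1.778; option 1 is nearest (Δ 0.014).

1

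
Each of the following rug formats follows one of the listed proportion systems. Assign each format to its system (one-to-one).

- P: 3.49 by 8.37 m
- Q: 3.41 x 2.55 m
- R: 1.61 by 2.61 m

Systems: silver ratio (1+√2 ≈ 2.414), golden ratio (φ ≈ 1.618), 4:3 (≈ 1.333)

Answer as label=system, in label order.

P=silver ratio, Q=4:3, R=golden ratio

Ratios: P ≈ 2.398; Q ≈ 1.337; R ≈ 1.621.
Targets: silver ratio ≈ 2.414; golden ratio ≈ 1.618; 4:3 ≈ 1.333.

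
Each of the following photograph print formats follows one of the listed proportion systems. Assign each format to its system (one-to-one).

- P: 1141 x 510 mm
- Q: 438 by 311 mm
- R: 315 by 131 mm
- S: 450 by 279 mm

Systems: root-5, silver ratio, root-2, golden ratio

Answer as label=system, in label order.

P=root-5, Q=root-2, R=silver ratio, S=golden ratio

P = 1141/510 ≈ 2.237 → root-5 (2.236)
Q = 438/311 ≈ 1.408 → root-2 (1.414)
R = 315/131 ≈ 2.405 → silver ratio (2.414)
S = 450/279 ≈ 1.613 → golden ratio (1.618)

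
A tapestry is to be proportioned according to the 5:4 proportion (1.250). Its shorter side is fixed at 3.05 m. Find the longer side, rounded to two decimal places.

3.81 m

5:4 = 1.25000.
Longer side = 3.05 × 1.25000 ≈ 3.8125 → 3.81 m.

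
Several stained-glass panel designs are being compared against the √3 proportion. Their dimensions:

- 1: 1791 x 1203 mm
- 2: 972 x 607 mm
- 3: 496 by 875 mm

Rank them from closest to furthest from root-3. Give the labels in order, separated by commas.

Ratios: 1 = 1791 / 1203 ≈ 1.489; 2 = 972 / 607 ≈ 1.601; 3 = 875 / 496 ≈ 1.764.
|Δ from 1.732|: 1 0.243; 2 0.131; 3 0.032.

3, 2, 1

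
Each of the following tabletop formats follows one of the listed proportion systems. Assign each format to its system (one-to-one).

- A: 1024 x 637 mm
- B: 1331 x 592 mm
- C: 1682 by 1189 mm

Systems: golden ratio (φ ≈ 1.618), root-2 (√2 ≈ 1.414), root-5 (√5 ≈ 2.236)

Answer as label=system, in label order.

Ratios: A ≈ 1.608; B ≈ 2.248; C ≈ 1.415.
Targets: golden ratio ≈ 1.618; root-2 ≈ 1.414; root-5 ≈ 2.236.

A=golden ratio, B=root-5, C=root-2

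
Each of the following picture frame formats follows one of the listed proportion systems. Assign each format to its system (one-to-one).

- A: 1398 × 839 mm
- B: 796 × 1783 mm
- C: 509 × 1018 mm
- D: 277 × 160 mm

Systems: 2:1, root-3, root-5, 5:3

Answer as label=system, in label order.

A = 1398/839 ≈ 1.666 → 5:3 (1.667)
B = 1783/796 ≈ 2.240 → root-5 (2.236)
C = 1018/509 ≈ 2.000 → 2:1 (2.000)
D = 277/160 ≈ 1.731 → root-3 (1.732)

A=5:3, B=root-5, C=2:1, D=root-3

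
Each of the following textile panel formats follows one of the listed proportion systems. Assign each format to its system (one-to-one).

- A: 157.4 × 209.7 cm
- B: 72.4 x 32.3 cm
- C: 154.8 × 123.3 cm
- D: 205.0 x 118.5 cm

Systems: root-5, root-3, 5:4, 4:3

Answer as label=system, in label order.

Ratios: A ≈ 1.332; B ≈ 2.241; C ≈ 1.255; D ≈ 1.730.
Targets: root-5 ≈ 2.236; root-3 ≈ 1.732; 5:4 ≈ 1.250; 4:3 ≈ 1.333.

A=4:3, B=root-5, C=5:4, D=root-3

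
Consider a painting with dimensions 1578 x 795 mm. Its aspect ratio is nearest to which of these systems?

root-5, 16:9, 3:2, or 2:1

2:1

Ratio = 1578 / 795 ≈ 1.985.
Distances: root-5 2.236 (Δ 0.251); 16:9 1.778 (Δ 0.207); 3:2 1.500 (Δ 0.485); 2:1 2.000 (Δ 0.015).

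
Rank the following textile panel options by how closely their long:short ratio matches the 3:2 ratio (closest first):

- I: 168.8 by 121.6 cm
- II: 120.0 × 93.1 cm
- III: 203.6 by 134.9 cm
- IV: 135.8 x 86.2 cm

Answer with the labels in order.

I: 168.8/121.6 ≈ 1.388 → |1.388 − 1.500| = 0.112
II: 120.0/93.1 ≈ 1.289 → |1.289 − 1.500| = 0.211
III: 203.6/134.9 ≈ 1.509 → |1.509 − 1.500| = 0.009
IV: 135.8/86.2 ≈ 1.575 → |1.575 − 1.500| = 0.075

III, IV, I, II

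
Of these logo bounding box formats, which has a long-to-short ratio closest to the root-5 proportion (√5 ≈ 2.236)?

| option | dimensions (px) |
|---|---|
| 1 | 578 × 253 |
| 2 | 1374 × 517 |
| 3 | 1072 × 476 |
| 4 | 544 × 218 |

Target root-5 ≈ 2.236.
1: 2.285 (Δ0.049)  2: 2.658 (Δ0.422)  3: 2.252 (Δ0.016)  4: 2.495 (Δ0.259)

3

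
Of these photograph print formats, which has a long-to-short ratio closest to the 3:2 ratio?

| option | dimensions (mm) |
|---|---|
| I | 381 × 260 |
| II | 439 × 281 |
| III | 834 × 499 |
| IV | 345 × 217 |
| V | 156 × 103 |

Ratios (long/short): I ≈ 1.465; II ≈ 1.562; III ≈ 1.671; IV ≈ 1.590; V ≈ 1.515.
3:2 ≈ 1.500; option V is nearest (Δ 0.015).

V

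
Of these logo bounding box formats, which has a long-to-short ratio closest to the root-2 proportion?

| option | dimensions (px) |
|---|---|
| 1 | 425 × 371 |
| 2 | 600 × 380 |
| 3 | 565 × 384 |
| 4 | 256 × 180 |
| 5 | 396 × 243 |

4

Ratios (long/short): 1 ≈ 1.146; 2 ≈ 1.579; 3 ≈ 1.471; 4 ≈ 1.422; 5 ≈ 1.630.
root-2 ≈ 1.414; option 4 is nearest (Δ 0.008).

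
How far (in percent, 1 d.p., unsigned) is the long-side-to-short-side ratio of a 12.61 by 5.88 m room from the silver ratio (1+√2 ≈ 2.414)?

11.2%

Ratio = 12.61 / 5.88 ≈ 2.1446.
Ideal silver ratio ≈ 2.4142. |2.1446 − 2.4142| / 2.4142 ≈ 11.17% → 11.2%.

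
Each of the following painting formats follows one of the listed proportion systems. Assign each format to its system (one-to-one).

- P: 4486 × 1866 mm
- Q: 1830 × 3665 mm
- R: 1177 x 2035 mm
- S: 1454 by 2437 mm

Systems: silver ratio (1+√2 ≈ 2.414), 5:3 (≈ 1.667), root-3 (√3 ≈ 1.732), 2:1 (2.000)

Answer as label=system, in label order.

P=silver ratio, Q=2:1, R=root-3, S=5:3

Ratios: P ≈ 2.404; Q ≈ 2.003; R ≈ 1.729; S ≈ 1.676.
Targets: silver ratio ≈ 2.414; 5:3 ≈ 1.667; root-3 ≈ 1.732; 2:1 ≈ 2.000.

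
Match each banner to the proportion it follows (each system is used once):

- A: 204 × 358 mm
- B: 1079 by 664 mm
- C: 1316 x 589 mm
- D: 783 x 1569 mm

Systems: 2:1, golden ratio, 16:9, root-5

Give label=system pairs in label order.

A=16:9, B=golden ratio, C=root-5, D=2:1

A = 358/204 ≈ 1.755 → 16:9 (1.778)
B = 1079/664 ≈ 1.625 → golden ratio (1.618)
C = 1316/589 ≈ 2.234 → root-5 (2.236)
D = 1569/783 ≈ 2.004 → 2:1 (2.000)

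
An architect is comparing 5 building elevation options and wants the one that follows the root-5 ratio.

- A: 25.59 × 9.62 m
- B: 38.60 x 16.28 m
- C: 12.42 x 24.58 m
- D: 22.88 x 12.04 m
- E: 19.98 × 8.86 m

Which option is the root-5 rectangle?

Ratios (long/short): A ≈ 2.660; B ≈ 2.371; C ≈ 1.979; D ≈ 1.900; E ≈ 2.255.
root-5 ≈ 2.236; option E is nearest (Δ 0.019).

E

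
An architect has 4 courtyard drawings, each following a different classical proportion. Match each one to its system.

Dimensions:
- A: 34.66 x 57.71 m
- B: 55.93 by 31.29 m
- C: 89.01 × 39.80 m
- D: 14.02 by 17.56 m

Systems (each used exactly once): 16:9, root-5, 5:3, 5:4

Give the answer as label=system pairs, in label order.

A = 57.71/34.66 ≈ 1.665 → 5:3 (1.667)
B = 55.93/31.29 ≈ 1.787 → 16:9 (1.778)
C = 89.01/39.80 ≈ 2.236 → root-5 (2.236)
D = 17.56/14.02 ≈ 1.252 → 5:4 (1.250)

A=5:3, B=16:9, C=root-5, D=5:4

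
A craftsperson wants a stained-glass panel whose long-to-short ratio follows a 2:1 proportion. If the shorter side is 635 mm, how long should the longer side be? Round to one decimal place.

1270.0 mm

2:1 = 2.00000.
Longer side = 635 × 2.00000 ≈ 1270.000 → 1270.0 mm.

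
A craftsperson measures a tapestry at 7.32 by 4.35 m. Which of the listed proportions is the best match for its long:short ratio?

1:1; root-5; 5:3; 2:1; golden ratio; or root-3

5:3

7.32/4.35 ≈ 1.683. Nearest candidates are 5:3 (1.667, off by 0.016) and root-3 (1.732, off by 0.049).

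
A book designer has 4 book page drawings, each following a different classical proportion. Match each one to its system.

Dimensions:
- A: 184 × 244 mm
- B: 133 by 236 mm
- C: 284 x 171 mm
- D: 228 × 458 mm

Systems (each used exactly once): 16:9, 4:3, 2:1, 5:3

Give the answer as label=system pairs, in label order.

A=4:3, B=16:9, C=5:3, D=2:1

Ratios: A ≈ 1.326; B ≈ 1.774; C ≈ 1.661; D ≈ 2.009.
Targets: 16:9 ≈ 1.778; 4:3 ≈ 1.333; 2:1 ≈ 2.000; 5:3 ≈ 1.667.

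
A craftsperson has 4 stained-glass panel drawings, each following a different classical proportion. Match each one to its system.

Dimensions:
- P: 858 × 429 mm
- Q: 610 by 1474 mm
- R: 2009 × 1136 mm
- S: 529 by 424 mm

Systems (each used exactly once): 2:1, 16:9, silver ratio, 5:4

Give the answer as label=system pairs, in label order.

P = 858/429 ≈ 2.000 → 2:1 (2.000)
Q = 1474/610 ≈ 2.416 → silver ratio (2.414)
R = 2009/1136 ≈ 1.768 → 16:9 (1.778)
S = 529/424 ≈ 1.248 → 5:4 (1.250)

P=2:1, Q=silver ratio, R=16:9, S=5:4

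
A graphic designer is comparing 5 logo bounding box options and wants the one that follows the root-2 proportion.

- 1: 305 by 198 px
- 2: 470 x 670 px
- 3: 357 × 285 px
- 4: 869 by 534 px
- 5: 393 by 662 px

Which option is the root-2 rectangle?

2

Target root-2 ≈ 1.414.
1: 1.540 (Δ0.126)  2: 1.426 (Δ0.012)  3: 1.253 (Δ0.161)  4: 1.627 (Δ0.213)  5: 1.684 (Δ0.270)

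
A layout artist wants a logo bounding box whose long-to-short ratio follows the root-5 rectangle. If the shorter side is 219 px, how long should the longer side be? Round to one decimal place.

root-5 ≈ 2.23607.
Longer side = 219 × 2.23607 ≈ 489.699 → 489.7 px.

489.7 px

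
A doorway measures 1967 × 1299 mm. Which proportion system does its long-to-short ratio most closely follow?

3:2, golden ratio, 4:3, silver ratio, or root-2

3:2

1967/1299 ≈ 1.514. Nearest candidates are 3:2 (1.500, off by 0.014) and root-2 (1.414, off by 0.100).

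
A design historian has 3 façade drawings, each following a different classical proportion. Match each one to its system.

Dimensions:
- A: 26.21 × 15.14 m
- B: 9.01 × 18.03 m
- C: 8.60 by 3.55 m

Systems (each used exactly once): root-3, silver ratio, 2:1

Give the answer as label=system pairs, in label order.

Ratios: A ≈ 1.731; B ≈ 2.001; C ≈ 2.423.
Targets: root-3 ≈ 1.732; silver ratio ≈ 2.414; 2:1 ≈ 2.000.

A=root-3, B=2:1, C=silver ratio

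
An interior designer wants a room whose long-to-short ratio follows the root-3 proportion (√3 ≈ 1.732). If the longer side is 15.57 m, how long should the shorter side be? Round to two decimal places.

8.99 m

root-3 ≈ 1.73205.
Shorter side = 15.57 ÷ 1.73205 ≈ 8.9893 → 8.99 m.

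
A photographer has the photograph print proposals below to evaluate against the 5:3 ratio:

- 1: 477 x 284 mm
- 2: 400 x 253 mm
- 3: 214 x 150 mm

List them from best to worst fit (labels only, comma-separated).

1: 477/284 ≈ 1.680 → |1.680 − 1.667| = 0.013
2: 400/253 ≈ 1.581 → |1.581 − 1.667| = 0.086
3: 214/150 ≈ 1.427 → |1.427 − 1.667| = 0.240

1, 2, 3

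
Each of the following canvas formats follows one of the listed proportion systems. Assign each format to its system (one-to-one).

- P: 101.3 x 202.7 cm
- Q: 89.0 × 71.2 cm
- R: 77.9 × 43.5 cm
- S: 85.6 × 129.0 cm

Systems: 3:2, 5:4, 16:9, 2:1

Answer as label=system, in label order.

P=2:1, Q=5:4, R=16:9, S=3:2

Ratios: P ≈ 2.001; Q ≈ 1.250; R ≈ 1.791; S ≈ 1.507.
Targets: 3:2 ≈ 1.500; 5:4 ≈ 1.250; 16:9 ≈ 1.778; 2:1 ≈ 2.000.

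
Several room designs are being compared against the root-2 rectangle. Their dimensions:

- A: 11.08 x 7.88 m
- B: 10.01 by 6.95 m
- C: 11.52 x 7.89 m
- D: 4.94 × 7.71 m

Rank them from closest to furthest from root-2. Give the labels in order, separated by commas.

Ratios: A = 11.08 / 7.88 ≈ 1.406; B = 10.01 / 6.95 ≈ 1.440; C = 11.52 / 7.89 ≈ 1.460; D = 7.71 / 4.94 ≈ 1.561.
|Δ from 1.414|: A 0.008; B 0.026; C 0.046; D 0.147.

A, B, C, D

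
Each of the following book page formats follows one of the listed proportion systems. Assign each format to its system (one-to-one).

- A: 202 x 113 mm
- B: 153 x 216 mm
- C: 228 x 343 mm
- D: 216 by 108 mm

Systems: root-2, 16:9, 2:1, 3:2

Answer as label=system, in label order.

A=16:9, B=root-2, C=3:2, D=2:1

Ratios: A ≈ 1.788; B ≈ 1.412; C ≈ 1.504; D ≈ 2.000.
Targets: root-2 ≈ 1.414; 16:9 ≈ 1.778; 2:1 ≈ 2.000; 3:2 ≈ 1.500.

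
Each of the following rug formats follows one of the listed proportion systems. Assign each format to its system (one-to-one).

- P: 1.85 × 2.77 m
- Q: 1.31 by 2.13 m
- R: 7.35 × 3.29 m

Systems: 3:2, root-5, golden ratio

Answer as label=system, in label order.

P = 2.77/1.85 ≈ 1.497 → 3:2 (1.500)
Q = 2.13/1.31 ≈ 1.626 → golden ratio (1.618)
R = 7.35/3.29 ≈ 2.234 → root-5 (2.236)

P=3:2, Q=golden ratio, R=root-5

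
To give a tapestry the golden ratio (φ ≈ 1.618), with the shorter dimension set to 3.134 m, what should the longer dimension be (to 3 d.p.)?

golden ratio ≈ 1.61803.
Longer side = 3.134 × 1.61803 ≈ 5.07091 → 5.071 m.

5.071 m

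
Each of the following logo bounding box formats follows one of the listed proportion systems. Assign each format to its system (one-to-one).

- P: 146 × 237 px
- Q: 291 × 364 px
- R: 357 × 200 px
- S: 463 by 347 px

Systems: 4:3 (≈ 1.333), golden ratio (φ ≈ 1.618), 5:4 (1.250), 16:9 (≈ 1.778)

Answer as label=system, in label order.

P=golden ratio, Q=5:4, R=16:9, S=4:3

Ratios: P ≈ 1.623; Q ≈ 1.251; R ≈ 1.785; S ≈ 1.334.
Targets: 4:3 ≈ 1.333; golden ratio ≈ 1.618; 5:4 ≈ 1.250; 16:9 ≈ 1.778.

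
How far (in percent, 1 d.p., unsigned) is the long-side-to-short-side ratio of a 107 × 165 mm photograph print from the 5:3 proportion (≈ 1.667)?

7.5%

Ratio = 165 / 107 ≈ 1.5421.
Ideal 5:3 ≈ 1.6667. |1.5421 − 1.6667| / 1.6667 ≈ 7.48% → 7.5%.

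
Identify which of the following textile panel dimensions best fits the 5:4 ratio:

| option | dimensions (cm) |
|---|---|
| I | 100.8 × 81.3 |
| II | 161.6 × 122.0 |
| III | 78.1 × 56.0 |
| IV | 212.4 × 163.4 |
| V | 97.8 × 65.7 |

I

Ratios (long/short): I ≈ 1.240; II ≈ 1.325; III ≈ 1.395; IV ≈ 1.300; V ≈ 1.489.
5:4 ≈ 1.250; option I is nearest (Δ 0.010).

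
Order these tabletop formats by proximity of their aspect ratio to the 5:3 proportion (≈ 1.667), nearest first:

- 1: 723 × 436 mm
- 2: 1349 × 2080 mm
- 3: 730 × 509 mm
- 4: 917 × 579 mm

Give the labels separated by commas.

1, 4, 2, 3

1: 723/436 ≈ 1.658 → |1.658 − 1.667| = 0.009
2: 2080/1349 ≈ 1.542 → |1.542 − 1.667| = 0.125
3: 730/509 ≈ 1.434 → |1.434 − 1.667| = 0.233
4: 917/579 ≈ 1.584 → |1.584 − 1.667| = 0.083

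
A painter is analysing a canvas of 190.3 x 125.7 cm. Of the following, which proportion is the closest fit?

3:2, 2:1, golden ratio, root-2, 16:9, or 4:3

3:2

190.3/125.7 ≈ 1.514. Nearest candidates are 3:2 (1.500, off by 0.014) and root-2 (1.414, off by 0.100).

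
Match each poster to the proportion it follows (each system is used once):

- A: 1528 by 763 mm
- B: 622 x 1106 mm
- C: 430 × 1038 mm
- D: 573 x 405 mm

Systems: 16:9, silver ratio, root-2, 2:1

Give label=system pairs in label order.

A = 1528/763 ≈ 2.003 → 2:1 (2.000)
B = 1106/622 ≈ 1.778 → 16:9 (1.778)
C = 1038/430 ≈ 2.414 → silver ratio (2.414)
D = 573/405 ≈ 1.415 → root-2 (1.414)

A=2:1, B=16:9, C=silver ratio, D=root-2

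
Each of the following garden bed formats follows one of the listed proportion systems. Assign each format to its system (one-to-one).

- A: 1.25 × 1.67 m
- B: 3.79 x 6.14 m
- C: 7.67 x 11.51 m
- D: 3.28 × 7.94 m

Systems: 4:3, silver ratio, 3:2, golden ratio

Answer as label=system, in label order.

A=4:3, B=golden ratio, C=3:2, D=silver ratio

A = 1.67/1.25 ≈ 1.336 → 4:3 (1.333)
B = 6.14/3.79 ≈ 1.620 → golden ratio (1.618)
C = 11.51/7.67 ≈ 1.501 → 3:2 (1.500)
D = 7.94/3.28 ≈ 2.421 → silver ratio (2.414)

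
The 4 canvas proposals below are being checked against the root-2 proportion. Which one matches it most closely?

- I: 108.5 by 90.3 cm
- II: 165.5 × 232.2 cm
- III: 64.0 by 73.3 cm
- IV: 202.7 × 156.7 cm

II

Target root-2 ≈ 1.414.
I: 1.202 (Δ0.212)  II: 1.403 (Δ0.011)  III: 1.145 (Δ0.269)  IV: 1.294 (Δ0.120)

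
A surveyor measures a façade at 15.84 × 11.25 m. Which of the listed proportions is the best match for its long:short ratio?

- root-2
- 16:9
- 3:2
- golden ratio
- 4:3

15.84/11.25 ≈ 1.408. Nearest candidates are root-2 (1.414, off by 0.006) and 4:3 (1.333, off by 0.075).

root-2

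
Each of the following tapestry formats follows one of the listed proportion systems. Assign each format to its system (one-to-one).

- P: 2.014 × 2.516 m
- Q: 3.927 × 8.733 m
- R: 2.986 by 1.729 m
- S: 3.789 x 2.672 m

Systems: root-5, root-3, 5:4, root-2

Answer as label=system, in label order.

Ratios: P ≈ 1.249; Q ≈ 2.224; R ≈ 1.727; S ≈ 1.418.
Targets: root-5 ≈ 2.236; root-3 ≈ 1.732; 5:4 ≈ 1.250; root-2 ≈ 1.414.

P=5:4, Q=root-5, R=root-3, S=root-2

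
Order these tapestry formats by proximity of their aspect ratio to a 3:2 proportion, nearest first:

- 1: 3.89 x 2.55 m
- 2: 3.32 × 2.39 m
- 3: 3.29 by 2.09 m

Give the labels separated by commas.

1, 3, 2

Ratios: 1 = 3.89 / 2.55 ≈ 1.525; 2 = 3.32 / 2.39 ≈ 1.389; 3 = 3.29 / 2.09 ≈ 1.574.
|Δ from 1.500|: 1 0.025; 2 0.111; 3 0.074.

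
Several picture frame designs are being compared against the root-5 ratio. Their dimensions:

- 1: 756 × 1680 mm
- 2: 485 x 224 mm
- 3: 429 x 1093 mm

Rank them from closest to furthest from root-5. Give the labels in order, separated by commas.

1, 2, 3

Ratios: 1 = 1680 / 756 ≈ 2.222; 2 = 485 / 224 ≈ 2.165; 3 = 1093 / 429 ≈ 2.548.
|Δ from 2.236|: 1 0.014; 2 0.071; 3 0.312.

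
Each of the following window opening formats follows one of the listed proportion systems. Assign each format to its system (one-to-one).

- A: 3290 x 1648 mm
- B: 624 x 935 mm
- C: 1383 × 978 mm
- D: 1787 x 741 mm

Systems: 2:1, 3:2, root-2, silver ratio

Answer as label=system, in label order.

Ratios: A ≈ 1.996; B ≈ 1.498; C ≈ 1.414; D ≈ 2.412.
Targets: 2:1 ≈ 2.000; 3:2 ≈ 1.500; root-2 ≈ 1.414; silver ratio ≈ 2.414.

A=2:1, B=3:2, C=root-2, D=silver ratio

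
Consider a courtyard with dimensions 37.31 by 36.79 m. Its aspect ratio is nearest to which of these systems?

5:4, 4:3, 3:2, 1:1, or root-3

1:1

Ratio = 37.31 / 36.79 ≈ 1.014.
Distances: 5:4 1.250 (Δ 0.236); 4:3 1.333 (Δ 0.319); 3:2 1.500 (Δ 0.486); 1:1 1.000 (Δ 0.014); root-3 1.732 (Δ 0.718).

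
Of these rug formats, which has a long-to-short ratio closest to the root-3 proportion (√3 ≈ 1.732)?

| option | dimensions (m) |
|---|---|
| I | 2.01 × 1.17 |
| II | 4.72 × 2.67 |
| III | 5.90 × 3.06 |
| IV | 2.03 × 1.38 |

Target root-3 ≈ 1.732.
I: 1.718 (Δ0.014)  II: 1.768 (Δ0.036)  III: 1.928 (Δ0.196)  IV: 1.471 (Δ0.261)

I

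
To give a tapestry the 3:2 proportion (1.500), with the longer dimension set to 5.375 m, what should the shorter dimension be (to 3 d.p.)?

3:2 = 1.50000.
Shorter side = 5.375 ÷ 1.50000 ≈ 3.58333 → 3.583 m.

3.583 m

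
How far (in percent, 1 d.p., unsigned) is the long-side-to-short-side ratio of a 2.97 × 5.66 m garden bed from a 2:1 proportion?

4.7%

Ratio = 5.66 / 2.97 ≈ 1.9057.
Ideal 2:1 = 2.0000. |1.9057 − 2.0000| / 2.0000 ≈ 4.72% → 4.7%.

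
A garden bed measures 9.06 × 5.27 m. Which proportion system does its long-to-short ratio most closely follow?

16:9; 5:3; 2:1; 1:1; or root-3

root-3

Ratio = 9.06 / 5.27 ≈ 1.719.
Distances: 16:9 1.778 (Δ 0.059); 5:3 1.667 (Δ 0.052); 2:1 2.000 (Δ 0.281); 1:1 1.000 (Δ 0.719); root-3 1.732 (Δ 0.013).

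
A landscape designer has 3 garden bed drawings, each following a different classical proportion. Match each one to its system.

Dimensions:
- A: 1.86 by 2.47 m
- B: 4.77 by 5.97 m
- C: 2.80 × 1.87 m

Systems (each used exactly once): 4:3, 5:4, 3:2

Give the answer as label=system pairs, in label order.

A=4:3, B=5:4, C=3:2

Ratios: A ≈ 1.328; B ≈ 1.252; C ≈ 1.497.
Targets: 4:3 ≈ 1.333; 5:4 ≈ 1.250; 3:2 ≈ 1.500.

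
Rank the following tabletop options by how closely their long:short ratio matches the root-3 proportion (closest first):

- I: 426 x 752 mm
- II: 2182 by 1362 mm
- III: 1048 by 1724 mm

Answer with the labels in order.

I: 752/426 ≈ 1.765 → |1.765 − 1.732| = 0.033
II: 2182/1362 ≈ 1.602 → |1.602 − 1.732| = 0.130
III: 1724/1048 ≈ 1.645 → |1.645 − 1.732| = 0.087

I, III, II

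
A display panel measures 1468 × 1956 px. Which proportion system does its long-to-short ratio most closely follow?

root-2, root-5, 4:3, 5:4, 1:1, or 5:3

1956/1468 ≈ 1.332. Nearest candidates are 4:3 (1.333, off by 0.001) and root-2 (1.414, off by 0.082).

4:3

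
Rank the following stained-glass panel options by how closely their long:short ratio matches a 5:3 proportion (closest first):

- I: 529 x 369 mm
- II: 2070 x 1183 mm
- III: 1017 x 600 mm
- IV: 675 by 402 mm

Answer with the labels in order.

I: 529/369 ≈ 1.434 → |1.434 − 1.667| = 0.233
II: 2070/1183 ≈ 1.750 → |1.750 − 1.667| = 0.083
III: 1017/600 ≈ 1.695 → |1.695 − 1.667| = 0.028
IV: 675/402 ≈ 1.679 → |1.679 − 1.667| = 0.012

IV, III, II, I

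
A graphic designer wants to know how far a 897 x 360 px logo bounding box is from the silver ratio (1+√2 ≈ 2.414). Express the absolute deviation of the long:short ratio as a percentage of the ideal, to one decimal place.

3.2%

Ratio = 897 / 360 ≈ 2.4917.
Ideal silver ratio ≈ 2.4142. |2.4917 − 2.4142| / 2.4142 ≈ 3.21% → 3.2%.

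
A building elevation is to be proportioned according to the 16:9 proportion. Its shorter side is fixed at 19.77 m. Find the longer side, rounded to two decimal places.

16:9 ≈ 1.77778.
Longer side = 19.77 × 1.77778 ≈ 35.1467 → 35.15 m.

35.15 m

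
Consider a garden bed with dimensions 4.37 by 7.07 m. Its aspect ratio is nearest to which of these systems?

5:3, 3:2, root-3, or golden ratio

7.07/4.37 ≈ 1.618. Nearest candidates are golden ratio (1.618, off by 0.000) and 5:3 (1.667, off by 0.049).

golden ratio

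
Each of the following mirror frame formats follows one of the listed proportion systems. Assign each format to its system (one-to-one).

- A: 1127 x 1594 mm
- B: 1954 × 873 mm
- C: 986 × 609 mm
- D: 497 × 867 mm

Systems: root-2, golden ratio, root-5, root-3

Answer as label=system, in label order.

A = 1594/1127 ≈ 1.414 → root-2 (1.414)
B = 1954/873 ≈ 2.238 → root-5 (2.236)
C = 986/609 ≈ 1.619 → golden ratio (1.618)
D = 867/497 ≈ 1.744 → root-3 (1.732)

A=root-2, B=root-5, C=golden ratio, D=root-3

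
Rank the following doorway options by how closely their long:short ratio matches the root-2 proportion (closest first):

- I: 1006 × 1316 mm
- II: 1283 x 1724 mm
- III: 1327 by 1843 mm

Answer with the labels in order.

III, II, I

I: 1316/1006 ≈ 1.308 → |1.308 − 1.414| = 0.106
II: 1724/1283 ≈ 1.344 → |1.344 − 1.414| = 0.070
III: 1843/1327 ≈ 1.389 → |1.389 − 1.414| = 0.025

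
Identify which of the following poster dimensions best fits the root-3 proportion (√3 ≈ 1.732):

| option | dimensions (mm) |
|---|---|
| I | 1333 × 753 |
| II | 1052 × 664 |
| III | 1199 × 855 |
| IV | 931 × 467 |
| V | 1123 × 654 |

Target root-3 ≈ 1.732.
I: 1.770 (Δ0.038)  II: 1.584 (Δ0.148)  III: 1.402 (Δ0.330)  IV: 1.994 (Δ0.262)  V: 1.717 (Δ0.015)

V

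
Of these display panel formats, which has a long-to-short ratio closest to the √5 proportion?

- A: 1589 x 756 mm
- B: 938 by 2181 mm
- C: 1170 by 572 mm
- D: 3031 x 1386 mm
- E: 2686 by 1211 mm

E

Target root-5 ≈ 2.236.
A: 2.102 (Δ0.134)  B: 2.325 (Δ0.089)  C: 2.045 (Δ0.191)  D: 2.187 (Δ0.049)  E: 2.218 (Δ0.018)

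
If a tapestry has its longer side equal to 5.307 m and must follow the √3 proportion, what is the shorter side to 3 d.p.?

root-3 ≈ 1.73205.
Shorter side = 5.307 ÷ 1.73205 ≈ 3.06400 → 3.064 m.

3.064 m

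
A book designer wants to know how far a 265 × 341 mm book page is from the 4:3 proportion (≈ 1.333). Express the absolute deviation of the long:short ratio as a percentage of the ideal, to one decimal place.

3.5%

Ratio = 341 / 265 ≈ 1.2868.
Ideal 4:3 ≈ 1.3333. |1.2868 − 1.3333| / 1.3333 ≈ 3.49% → 3.5%.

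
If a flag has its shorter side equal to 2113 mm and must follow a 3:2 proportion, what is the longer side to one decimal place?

3169.5 mm

3:2 = 1.50000.
Longer side = 2113 × 1.50000 ≈ 3169.500 → 3169.5 mm.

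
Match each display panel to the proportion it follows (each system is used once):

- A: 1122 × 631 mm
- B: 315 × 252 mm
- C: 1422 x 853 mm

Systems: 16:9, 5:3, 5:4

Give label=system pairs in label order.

A = 1122/631 ≈ 1.778 → 16:9 (1.778)
B = 315/252 ≈ 1.250 → 5:4 (1.250)
C = 1422/853 ≈ 1.667 → 5:3 (1.667)

A=16:9, B=5:4, C=5:3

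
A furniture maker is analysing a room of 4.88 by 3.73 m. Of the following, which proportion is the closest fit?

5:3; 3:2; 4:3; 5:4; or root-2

4.88/3.73 ≈ 1.308. Nearest candidates are 4:3 (1.333, off by 0.025) and 5:4 (1.250, off by 0.058).

4:3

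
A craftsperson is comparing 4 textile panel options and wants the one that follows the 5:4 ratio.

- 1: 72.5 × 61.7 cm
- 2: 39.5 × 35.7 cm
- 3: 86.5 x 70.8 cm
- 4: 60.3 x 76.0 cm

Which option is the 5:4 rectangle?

4

Target 5:4 ≈ 1.250.
1: 1.175 (Δ0.075)  2: 1.106 (Δ0.144)  3: 1.222 (Δ0.028)  4: 1.260 (Δ0.010)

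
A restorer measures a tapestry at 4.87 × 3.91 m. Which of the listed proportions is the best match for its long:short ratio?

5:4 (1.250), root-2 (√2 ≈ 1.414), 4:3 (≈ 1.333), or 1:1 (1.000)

4.87/3.91 ≈ 1.246. Nearest candidates are 5:4 (1.250, off by 0.004) and 4:3 (1.333, off by 0.087).

5:4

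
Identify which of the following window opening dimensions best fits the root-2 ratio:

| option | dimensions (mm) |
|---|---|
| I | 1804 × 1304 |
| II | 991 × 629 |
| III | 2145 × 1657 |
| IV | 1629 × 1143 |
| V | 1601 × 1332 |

IV

Target root-2 ≈ 1.414.
I: 1.383 (Δ0.031)  II: 1.576 (Δ0.162)  III: 1.295 (Δ0.119)  IV: 1.425 (Δ0.011)  V: 1.202 (Δ0.212)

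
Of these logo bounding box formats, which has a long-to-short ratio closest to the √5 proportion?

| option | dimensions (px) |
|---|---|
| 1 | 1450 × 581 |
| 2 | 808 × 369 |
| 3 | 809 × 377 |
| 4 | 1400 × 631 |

4

Ratios (long/short): 1 ≈ 2.496; 2 ≈ 2.190; 3 ≈ 2.146; 4 ≈ 2.219.
root-5 ≈ 2.236; option 4 is nearest (Δ 0.017).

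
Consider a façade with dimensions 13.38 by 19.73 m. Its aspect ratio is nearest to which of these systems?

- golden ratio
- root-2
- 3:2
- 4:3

Ratio = 19.73 / 13.38 ≈ 1.475.
Distances: golden ratio 1.618 (Δ 0.143); root-2 1.414 (Δ 0.061); 3:2 1.500 (Δ 0.025); 4:3 1.333 (Δ 0.142).

3:2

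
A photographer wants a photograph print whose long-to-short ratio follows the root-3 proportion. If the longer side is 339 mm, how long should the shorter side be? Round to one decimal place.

root-3 ≈ 1.73205.
Shorter side = 339 ÷ 1.73205 ≈ 195.722 → 195.7 mm.

195.7 mm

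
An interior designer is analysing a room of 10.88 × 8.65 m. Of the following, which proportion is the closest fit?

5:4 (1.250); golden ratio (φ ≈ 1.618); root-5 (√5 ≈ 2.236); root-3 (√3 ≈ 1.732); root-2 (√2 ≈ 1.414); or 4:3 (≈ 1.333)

10.88/8.65 ≈ 1.258. Nearest candidates are 5:4 (1.250, off by 0.008) and 4:3 (1.333, off by 0.075).

5:4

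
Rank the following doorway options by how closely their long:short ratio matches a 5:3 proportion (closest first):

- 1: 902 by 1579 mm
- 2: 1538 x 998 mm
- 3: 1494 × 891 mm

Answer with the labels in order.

3, 1, 2

1: 1579/902 ≈ 1.751 → |1.751 − 1.667| = 0.084
2: 1538/998 ≈ 1.541 → |1.541 − 1.667| = 0.126
3: 1494/891 ≈ 1.677 → |1.677 − 1.667| = 0.010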